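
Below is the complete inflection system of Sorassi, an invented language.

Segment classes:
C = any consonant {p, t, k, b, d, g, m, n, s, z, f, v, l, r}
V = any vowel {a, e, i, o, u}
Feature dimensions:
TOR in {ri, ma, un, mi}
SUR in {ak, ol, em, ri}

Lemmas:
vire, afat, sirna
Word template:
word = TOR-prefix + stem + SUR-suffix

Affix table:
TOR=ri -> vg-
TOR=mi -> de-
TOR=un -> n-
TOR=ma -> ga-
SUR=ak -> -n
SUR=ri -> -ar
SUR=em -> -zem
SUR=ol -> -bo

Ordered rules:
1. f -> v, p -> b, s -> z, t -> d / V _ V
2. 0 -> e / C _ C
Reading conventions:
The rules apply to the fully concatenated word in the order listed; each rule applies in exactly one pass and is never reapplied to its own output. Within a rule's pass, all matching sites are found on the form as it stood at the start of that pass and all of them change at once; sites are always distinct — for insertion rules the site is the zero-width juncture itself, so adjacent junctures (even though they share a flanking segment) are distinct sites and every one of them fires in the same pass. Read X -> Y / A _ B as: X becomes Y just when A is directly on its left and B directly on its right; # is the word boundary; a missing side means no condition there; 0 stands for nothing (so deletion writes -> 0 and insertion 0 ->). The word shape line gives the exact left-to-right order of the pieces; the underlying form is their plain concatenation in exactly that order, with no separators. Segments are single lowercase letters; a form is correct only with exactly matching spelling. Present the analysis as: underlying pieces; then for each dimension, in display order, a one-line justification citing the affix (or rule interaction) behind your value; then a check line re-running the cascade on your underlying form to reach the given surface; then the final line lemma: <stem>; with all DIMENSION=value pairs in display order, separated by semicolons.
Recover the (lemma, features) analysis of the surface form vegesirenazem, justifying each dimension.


underlying: vg-sirna-zem
TOR=ri - signalled by the affix vg-
SUR=em - signalled by the affix -zem
check: vgsirnazem -> vgsirnazem -> vegesirenazem
lemma: sirna; TOR=ri; SUR=em


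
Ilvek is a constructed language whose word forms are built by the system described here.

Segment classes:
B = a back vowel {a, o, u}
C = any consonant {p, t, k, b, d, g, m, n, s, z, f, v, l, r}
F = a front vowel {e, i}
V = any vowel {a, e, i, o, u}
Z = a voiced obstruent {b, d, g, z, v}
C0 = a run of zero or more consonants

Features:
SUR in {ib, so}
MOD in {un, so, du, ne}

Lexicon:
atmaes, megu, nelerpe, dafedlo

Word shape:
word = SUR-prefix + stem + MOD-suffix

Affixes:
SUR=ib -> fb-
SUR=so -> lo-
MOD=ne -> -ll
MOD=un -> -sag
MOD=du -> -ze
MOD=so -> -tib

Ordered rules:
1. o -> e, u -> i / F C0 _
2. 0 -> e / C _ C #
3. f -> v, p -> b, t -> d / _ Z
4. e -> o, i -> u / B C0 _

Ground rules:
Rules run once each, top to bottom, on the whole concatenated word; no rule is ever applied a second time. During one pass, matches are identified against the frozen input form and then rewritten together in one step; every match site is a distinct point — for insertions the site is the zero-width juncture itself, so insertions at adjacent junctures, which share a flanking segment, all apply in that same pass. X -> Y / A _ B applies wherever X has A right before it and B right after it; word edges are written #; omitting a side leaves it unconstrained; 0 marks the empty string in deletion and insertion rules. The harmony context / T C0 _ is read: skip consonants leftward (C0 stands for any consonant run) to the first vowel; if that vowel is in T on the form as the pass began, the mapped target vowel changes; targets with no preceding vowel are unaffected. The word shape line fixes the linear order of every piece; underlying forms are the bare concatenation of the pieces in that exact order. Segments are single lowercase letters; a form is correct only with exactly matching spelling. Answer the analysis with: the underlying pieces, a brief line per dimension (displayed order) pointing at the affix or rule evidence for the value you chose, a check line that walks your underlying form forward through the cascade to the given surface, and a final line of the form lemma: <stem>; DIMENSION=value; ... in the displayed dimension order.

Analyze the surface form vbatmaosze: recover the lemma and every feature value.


underlying: fb-atmaes-ze
SUR=ib - signalled by the affix fb-
MOD=du - signalled by the affix -ze
check: fbatmaesze -> fbatmaesze -> fbatmaesze -> vbatmaesze -> vbatmaosze
lemma: atmaes; SUR=ib; MOD=du


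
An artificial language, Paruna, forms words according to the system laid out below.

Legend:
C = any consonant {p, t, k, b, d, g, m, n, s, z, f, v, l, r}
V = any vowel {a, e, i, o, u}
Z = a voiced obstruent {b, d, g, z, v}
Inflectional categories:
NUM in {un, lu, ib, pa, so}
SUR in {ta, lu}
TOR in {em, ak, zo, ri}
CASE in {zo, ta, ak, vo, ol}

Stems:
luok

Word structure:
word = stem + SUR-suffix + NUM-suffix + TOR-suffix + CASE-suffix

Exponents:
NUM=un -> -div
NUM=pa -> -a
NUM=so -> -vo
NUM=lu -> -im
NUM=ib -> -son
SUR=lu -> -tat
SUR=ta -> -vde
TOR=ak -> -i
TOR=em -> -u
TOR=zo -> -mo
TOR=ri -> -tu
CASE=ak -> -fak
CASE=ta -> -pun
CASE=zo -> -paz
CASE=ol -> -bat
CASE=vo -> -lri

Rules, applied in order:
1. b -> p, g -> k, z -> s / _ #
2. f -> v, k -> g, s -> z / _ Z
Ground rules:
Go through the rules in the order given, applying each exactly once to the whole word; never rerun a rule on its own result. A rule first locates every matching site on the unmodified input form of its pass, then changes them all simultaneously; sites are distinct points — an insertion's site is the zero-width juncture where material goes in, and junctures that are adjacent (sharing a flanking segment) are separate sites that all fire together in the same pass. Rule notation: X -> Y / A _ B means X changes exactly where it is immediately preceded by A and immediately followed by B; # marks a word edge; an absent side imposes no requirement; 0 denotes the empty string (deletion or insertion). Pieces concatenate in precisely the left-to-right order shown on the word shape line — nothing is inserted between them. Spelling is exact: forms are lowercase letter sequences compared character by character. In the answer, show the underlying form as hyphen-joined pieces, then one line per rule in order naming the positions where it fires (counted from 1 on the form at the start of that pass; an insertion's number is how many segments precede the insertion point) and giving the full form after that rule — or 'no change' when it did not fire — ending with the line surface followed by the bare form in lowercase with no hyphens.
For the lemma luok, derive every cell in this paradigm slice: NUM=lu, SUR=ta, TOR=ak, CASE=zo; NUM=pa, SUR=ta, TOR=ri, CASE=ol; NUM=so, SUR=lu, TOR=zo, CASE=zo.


cell NUM=lu, SUR=ta, TOR=ak, CASE=zo:
underlying: luok-vde-im-i-paz
1. b -> p, g -> k, z -> s / _ #: fires at position(s) 13: luokvdeimipas
2. f -> v, k -> g, s -> z / _ Z: fires at position(s) 4: luogvdeimipas
surface: luogvdeimipas

cell NUM=pa, SUR=ta, TOR=ri, CASE=ol:
underlying: luok-vde-a-tu-bat
1. b -> p, g -> k, z -> s / _ #: no change
2. f -> v, k -> g, s -> z / _ Z: fires at position(s) 4: luogvdeatubat
surface: luogvdeatubat

cell NUM=so, SUR=lu, TOR=zo, CASE=zo:
underlying: luok-tat-vo-mo-paz
1. b -> p, g -> k, z -> s / _ #: fires at position(s) 14: luoktatvomopas
2. f -> v, k -> g, s -> z / _ Z: no change
surface: luoktatvomopas


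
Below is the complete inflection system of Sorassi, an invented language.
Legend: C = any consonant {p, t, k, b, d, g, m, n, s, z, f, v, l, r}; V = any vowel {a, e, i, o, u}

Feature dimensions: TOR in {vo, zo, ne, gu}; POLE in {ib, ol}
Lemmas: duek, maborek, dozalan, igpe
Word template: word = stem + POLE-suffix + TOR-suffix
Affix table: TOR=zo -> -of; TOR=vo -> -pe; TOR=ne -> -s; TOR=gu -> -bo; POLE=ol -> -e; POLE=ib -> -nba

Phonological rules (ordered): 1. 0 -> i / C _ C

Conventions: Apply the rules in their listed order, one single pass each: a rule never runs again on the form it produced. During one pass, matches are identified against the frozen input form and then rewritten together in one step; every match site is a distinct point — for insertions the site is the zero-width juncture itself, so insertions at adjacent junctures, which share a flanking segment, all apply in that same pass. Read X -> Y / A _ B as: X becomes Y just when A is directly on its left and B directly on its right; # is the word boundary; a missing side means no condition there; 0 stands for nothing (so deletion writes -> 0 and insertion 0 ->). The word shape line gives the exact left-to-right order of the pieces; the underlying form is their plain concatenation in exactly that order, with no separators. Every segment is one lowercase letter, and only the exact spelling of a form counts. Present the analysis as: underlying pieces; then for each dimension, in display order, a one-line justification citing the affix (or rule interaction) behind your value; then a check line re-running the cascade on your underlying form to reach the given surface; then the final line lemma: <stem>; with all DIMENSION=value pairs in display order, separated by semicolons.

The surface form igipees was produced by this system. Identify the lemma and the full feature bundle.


underlying: igpe-e-s
TOR=ne - signalled by the affix -s
POLE=ol - signalled by the affix -e
check: igpees -> igipees
lemma: igpe; TOR=ne; POLE=ol


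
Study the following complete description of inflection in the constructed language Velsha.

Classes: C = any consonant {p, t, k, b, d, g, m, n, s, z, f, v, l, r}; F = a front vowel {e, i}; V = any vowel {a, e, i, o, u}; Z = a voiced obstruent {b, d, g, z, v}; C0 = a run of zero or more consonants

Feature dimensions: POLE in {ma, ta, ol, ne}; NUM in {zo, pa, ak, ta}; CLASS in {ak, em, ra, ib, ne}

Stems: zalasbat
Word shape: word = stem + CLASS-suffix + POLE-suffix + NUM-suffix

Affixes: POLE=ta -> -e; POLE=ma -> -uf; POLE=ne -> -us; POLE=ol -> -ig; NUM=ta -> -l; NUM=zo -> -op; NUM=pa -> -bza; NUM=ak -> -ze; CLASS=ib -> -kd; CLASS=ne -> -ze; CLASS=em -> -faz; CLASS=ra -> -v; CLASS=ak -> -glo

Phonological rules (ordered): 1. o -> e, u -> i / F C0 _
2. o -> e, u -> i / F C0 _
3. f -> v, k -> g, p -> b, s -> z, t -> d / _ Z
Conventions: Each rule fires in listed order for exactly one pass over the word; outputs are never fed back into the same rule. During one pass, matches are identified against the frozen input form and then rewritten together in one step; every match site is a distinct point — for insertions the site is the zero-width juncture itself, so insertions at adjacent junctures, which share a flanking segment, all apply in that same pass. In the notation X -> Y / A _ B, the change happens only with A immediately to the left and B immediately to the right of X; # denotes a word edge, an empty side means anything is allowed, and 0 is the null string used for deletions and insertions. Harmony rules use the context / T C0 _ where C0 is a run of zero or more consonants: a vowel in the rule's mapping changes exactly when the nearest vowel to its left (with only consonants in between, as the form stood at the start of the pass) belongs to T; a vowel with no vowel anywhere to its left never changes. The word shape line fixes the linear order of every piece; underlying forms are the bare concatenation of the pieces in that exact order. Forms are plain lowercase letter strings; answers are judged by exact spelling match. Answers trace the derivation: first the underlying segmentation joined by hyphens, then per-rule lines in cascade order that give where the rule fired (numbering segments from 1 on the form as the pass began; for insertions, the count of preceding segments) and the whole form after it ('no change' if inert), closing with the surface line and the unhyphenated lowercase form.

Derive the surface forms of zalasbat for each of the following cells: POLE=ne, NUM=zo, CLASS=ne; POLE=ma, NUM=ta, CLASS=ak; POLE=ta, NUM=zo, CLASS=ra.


cell POLE=ne, NUM=zo, CLASS=ne:
underlying: zalasbat-ze-us-op
1. o -> e, u -> i / F C0 _: fires at position(s) 11: zalasbatzeisop
2. o -> e, u -> i / F C0 _: fires at position(s) 13: zalasbatzeisep
3. f -> v, k -> g, p -> b, s -> z, t -> d / _ Z: fires at position(s) 5, 8: zalazbadzeisep
surface: zalazbadzeisep

cell POLE=ma, NUM=ta, CLASS=ak:
underlying: zalasbat-glo-uf-l
1. o -> e, u -> i / F C0 _: no change
2. o -> e, u -> i / F C0 _: no change
3. f -> v, k -> g, p -> b, s -> z, t -> d / _ Z: fires at position(s) 5, 8: zalazbadgloufl
surface: zalazbadgloufl

cell POLE=ta, NUM=zo, CLASS=ra:
underlying: zalasbat-v-e-op
1. o -> e, u -> i / F C0 _: fires at position(s) 11: zalasbatveep
2. o -> e, u -> i / F C0 _: no change
3. f -> v, k -> g, p -> b, s -> z, t -> d / _ Z: fires at position(s) 5, 8: zalazbadveep
surface: zalazbadveep


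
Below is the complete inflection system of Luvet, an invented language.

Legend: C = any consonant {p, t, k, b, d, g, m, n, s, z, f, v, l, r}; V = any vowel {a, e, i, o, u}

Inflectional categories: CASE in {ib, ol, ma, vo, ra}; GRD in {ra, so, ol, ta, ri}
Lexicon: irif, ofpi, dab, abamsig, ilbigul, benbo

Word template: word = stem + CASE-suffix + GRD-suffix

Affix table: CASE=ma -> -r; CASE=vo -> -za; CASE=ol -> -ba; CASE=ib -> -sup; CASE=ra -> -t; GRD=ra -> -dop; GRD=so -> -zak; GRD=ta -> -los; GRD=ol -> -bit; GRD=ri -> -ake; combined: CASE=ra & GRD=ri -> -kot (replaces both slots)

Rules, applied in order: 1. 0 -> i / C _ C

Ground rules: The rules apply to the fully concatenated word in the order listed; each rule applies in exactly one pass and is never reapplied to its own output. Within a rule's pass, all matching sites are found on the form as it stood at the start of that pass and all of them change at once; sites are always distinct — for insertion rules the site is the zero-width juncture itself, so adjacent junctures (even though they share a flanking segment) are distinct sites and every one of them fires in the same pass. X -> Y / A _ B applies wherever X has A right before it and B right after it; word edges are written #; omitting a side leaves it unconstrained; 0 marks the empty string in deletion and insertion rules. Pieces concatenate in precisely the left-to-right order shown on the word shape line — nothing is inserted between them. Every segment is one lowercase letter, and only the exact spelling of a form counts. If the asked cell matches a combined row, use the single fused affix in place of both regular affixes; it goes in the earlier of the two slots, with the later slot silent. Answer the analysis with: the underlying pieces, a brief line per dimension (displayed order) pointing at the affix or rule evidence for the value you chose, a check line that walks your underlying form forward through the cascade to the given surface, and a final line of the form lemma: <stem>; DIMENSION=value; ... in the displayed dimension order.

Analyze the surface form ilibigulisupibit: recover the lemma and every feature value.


underlying: ilbigul-sup-bit
CASE=ib - signalled by the affix -sup
GRD=ol - signalled by the affix -bit
check: ilbigulsupbit -> ilibigulisupibit
lemma: ilbigul; CASE=ib; GRD=ol


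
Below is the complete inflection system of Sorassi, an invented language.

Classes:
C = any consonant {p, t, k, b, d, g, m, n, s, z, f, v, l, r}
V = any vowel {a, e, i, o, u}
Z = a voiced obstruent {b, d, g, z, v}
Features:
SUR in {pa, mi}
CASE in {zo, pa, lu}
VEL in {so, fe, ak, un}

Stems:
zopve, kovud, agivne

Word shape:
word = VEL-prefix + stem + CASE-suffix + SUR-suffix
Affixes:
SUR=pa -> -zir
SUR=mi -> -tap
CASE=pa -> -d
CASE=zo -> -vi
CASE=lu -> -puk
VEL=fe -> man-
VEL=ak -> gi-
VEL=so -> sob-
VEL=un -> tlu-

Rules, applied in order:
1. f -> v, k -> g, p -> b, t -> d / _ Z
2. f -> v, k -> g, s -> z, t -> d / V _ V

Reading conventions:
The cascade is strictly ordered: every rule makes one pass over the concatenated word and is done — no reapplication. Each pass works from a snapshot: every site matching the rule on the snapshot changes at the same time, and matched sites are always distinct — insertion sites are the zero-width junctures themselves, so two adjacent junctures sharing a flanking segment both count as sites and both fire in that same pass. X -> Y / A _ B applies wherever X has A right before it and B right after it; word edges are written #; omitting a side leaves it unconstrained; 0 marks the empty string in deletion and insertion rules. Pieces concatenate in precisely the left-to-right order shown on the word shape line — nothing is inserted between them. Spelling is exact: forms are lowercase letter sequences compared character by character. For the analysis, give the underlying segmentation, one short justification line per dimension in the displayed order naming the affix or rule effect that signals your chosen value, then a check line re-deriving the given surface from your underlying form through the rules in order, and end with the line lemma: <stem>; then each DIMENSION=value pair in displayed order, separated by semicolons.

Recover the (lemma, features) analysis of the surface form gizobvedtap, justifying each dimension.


underlying: gi-zopve-d-tap
SUR=mi - signalled by the affix -tap
CASE=pa - signalled by the affix -d
VEL=ak - signalled by the affix gi-
check: gizopvedtap -> gizobvedtap -> gizobvedtap
lemma: zopve; SUR=mi; CASE=pa; VEL=ak


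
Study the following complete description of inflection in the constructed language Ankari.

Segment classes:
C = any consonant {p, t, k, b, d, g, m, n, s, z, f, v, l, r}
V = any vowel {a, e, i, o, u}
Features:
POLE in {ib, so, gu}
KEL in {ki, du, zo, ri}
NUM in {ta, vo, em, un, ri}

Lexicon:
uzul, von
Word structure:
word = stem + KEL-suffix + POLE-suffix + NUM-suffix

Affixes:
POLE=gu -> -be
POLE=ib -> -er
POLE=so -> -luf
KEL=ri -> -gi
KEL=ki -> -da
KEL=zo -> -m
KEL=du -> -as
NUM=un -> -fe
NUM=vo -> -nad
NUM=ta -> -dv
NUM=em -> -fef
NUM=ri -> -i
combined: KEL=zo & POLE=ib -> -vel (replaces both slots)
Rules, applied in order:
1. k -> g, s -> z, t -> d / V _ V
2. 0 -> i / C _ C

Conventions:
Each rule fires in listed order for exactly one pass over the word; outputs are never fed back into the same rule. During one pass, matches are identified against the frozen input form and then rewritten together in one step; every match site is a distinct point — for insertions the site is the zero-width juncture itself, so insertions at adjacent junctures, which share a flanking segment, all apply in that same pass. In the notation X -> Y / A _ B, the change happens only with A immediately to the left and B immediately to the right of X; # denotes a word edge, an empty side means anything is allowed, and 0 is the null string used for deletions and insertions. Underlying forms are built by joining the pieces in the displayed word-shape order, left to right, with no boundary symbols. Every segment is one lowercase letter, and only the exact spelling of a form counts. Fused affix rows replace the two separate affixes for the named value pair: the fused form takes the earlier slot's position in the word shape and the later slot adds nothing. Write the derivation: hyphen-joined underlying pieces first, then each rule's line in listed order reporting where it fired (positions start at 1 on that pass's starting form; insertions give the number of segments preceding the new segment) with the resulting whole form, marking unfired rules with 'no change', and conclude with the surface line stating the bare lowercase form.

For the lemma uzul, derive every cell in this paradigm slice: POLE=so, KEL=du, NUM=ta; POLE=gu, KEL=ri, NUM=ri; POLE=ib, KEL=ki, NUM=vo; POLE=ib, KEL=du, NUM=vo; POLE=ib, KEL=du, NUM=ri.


cell POLE=so, KEL=du, NUM=ta:
underlying: uzul-as-luf-dv
1. k -> g, s -> z, t -> d / V _ V: no change
2. 0 -> i / C _ C: inserts after position(s) 6, 9, 10: uzulasilufidiv
surface: uzulasilufidiv

cell POLE=gu, KEL=ri, NUM=ri:
underlying: uzul-gi-be-i
1. k -> g, s -> z, t -> d / V _ V: no change
2. 0 -> i / C _ C: inserts after position(s) 4: uzuligibei
surface: uzuligibei

cell POLE=ib, KEL=ki, NUM=vo:
underlying: uzul-da-er-nad
1. k -> g, s -> z, t -> d / V _ V: no change
2. 0 -> i / C _ C: inserts after position(s) 4, 8: uzulidaerinad
surface: uzulidaerinad

cell POLE=ib, KEL=du, NUM=vo:
underlying: uzul-as-er-nad
1. k -> g, s -> z, t -> d / V _ V: fires at position(s) 6: uzulazernad
2. 0 -> i / C _ C: inserts after position(s) 8: uzulazerinad
surface: uzulazerinad

cell POLE=ib, KEL=du, NUM=ri:
underlying: uzul-as-er-i
1. k -> g, s -> z, t -> d / V _ V: fires at position(s) 6: uzulazeri
2. 0 -> i / C _ C: no change
surface: uzulazeri


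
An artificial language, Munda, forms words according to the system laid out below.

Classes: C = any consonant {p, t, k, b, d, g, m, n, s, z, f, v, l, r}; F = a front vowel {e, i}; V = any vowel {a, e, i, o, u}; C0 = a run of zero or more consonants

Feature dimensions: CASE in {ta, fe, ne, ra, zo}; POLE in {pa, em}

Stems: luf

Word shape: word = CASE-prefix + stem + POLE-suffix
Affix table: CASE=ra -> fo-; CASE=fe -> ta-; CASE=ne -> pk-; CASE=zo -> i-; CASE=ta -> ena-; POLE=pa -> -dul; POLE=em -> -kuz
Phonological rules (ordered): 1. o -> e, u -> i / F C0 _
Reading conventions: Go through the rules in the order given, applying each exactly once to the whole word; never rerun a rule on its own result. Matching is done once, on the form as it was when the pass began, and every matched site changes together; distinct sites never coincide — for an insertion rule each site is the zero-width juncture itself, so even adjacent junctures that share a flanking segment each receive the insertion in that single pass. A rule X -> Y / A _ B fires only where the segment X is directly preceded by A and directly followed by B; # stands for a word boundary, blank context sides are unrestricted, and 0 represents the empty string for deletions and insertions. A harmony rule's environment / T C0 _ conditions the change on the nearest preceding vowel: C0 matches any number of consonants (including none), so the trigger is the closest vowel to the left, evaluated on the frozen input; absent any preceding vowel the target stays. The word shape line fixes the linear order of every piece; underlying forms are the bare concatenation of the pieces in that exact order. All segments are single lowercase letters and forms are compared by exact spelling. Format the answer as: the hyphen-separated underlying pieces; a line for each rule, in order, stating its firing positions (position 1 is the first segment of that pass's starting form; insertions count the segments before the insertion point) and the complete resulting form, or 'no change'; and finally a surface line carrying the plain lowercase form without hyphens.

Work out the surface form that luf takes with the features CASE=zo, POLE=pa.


underlying: i-luf-dul
1. o -> e, u -> i / F C0 _: fires at position(s) 3: ilifdul
surface: ilifdul


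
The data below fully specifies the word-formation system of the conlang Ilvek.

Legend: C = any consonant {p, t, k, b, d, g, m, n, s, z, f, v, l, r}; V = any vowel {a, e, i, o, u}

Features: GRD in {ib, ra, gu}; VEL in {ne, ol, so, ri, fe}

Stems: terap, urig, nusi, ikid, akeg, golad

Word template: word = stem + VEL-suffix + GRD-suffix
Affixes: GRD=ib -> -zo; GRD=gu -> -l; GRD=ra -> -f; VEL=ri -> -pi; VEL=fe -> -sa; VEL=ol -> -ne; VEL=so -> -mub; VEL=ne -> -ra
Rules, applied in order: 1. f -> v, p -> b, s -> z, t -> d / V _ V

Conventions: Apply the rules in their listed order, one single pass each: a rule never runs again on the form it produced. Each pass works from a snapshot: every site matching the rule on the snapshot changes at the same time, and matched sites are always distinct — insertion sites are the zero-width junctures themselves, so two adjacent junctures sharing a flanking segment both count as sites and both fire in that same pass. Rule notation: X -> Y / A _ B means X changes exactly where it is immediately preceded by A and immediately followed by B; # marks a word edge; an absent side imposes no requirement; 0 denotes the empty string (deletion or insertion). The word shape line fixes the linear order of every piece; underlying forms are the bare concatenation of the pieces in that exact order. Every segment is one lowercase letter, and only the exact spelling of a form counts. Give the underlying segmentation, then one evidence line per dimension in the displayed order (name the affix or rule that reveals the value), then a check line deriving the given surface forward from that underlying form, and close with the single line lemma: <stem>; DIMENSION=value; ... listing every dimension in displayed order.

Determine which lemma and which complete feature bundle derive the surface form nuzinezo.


underlying: nusi-ne-zo
GRD=ib - signalled by the affix -zo
VEL=ol - signalled by the affix -ne
check: nusinezo -> nuzinezo
lemma: nusi; GRD=ib; VEL=ol


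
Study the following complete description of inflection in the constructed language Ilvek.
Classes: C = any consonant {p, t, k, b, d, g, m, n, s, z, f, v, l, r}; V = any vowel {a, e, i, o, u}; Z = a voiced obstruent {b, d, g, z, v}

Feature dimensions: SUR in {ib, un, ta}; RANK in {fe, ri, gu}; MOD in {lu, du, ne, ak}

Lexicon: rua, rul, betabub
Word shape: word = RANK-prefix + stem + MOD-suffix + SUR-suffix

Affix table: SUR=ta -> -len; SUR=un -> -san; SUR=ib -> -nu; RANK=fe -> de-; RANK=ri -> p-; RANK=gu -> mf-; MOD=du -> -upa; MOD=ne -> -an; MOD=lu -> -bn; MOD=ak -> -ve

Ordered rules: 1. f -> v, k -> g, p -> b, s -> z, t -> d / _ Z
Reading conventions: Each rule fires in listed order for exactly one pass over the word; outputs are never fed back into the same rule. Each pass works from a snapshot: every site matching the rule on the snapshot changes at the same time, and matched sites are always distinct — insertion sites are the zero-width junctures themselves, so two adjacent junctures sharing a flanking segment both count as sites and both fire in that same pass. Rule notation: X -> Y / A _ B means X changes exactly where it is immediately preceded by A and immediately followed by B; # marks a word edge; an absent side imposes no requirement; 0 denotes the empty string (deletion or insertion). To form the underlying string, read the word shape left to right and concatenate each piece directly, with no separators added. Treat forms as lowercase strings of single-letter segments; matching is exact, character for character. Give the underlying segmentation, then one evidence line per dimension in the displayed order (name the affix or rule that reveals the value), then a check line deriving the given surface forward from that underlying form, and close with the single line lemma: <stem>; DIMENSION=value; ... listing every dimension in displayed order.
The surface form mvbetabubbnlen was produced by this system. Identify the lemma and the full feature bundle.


underlying: mf-betabub-bn-len
SUR=ta - signalled by the affix -len
RANK=gu - signalled by the affix mf-
MOD=lu - signalled by the affix -bn
check: mfbetabubbnlen -> mvbetabubbnlen
lemma: betabub; SUR=ta; RANK=gu; MOD=lu


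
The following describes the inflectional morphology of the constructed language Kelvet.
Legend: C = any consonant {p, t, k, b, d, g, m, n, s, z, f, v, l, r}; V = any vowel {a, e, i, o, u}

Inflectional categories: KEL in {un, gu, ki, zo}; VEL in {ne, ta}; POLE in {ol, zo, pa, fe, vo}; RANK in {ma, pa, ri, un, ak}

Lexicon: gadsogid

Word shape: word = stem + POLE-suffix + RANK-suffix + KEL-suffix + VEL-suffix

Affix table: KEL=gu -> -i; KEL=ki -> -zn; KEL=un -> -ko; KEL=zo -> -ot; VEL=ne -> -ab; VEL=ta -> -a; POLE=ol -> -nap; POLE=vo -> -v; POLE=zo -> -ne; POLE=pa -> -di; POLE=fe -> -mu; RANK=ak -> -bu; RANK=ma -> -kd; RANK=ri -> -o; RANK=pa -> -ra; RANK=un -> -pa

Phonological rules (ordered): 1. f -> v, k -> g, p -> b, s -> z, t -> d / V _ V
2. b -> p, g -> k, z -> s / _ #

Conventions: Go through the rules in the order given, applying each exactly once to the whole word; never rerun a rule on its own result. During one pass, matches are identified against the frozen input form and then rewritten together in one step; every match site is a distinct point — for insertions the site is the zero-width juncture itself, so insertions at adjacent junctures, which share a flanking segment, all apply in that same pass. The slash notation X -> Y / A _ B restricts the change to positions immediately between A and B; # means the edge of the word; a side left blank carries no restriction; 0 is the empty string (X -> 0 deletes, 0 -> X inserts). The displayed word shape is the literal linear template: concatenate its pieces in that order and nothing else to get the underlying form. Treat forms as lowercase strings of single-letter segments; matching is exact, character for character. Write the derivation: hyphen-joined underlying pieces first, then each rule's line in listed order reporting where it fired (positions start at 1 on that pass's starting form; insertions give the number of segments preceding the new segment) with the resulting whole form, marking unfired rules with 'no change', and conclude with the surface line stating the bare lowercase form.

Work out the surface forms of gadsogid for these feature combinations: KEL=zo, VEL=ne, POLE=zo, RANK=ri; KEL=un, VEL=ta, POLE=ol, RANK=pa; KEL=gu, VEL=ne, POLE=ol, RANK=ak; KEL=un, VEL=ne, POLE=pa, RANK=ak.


cell KEL=zo, VEL=ne, POLE=zo, RANK=ri:
underlying: gadsogid-ne-o-ot-ab
1. f -> v, k -> g, p -> b, s -> z, t -> d / V _ V: fires at position(s) 13: gadsogidneoodab
2. b -> p, g -> k, z -> s / _ #: fires at position(s) 15: gadsogidneoodap
surface: gadsogidneoodap

cell KEL=un, VEL=ta, POLE=ol, RANK=pa:
underlying: gadsogid-nap-ra-ko-a
1. f -> v, k -> g, p -> b, s -> z, t -> d / V _ V: fires at position(s) 14: gadsogidnapragoa
2. b -> p, g -> k, z -> s / _ #: no change
surface: gadsogidnapragoa

cell KEL=gu, VEL=ne, POLE=ol, RANK=ak:
underlying: gadsogid-nap-bu-i-ab
1. f -> v, k -> g, p -> b, s -> z, t -> d / V _ V: no change
2. b -> p, g -> k, z -> s / _ #: fires at position(s) 16: gadsogidnapbuiap
surface: gadsogidnapbuiap

cell KEL=un, VEL=ne, POLE=pa, RANK=ak:
underlying: gadsogid-di-bu-ko-ab
1. f -> v, k -> g, p -> b, s -> z, t -> d / V _ V: fires at position(s) 13: gadsogiddibugoab
2. b -> p, g -> k, z -> s / _ #: fires at position(s) 16: gadsogiddibugoap
surface: gadsogiddibugoap


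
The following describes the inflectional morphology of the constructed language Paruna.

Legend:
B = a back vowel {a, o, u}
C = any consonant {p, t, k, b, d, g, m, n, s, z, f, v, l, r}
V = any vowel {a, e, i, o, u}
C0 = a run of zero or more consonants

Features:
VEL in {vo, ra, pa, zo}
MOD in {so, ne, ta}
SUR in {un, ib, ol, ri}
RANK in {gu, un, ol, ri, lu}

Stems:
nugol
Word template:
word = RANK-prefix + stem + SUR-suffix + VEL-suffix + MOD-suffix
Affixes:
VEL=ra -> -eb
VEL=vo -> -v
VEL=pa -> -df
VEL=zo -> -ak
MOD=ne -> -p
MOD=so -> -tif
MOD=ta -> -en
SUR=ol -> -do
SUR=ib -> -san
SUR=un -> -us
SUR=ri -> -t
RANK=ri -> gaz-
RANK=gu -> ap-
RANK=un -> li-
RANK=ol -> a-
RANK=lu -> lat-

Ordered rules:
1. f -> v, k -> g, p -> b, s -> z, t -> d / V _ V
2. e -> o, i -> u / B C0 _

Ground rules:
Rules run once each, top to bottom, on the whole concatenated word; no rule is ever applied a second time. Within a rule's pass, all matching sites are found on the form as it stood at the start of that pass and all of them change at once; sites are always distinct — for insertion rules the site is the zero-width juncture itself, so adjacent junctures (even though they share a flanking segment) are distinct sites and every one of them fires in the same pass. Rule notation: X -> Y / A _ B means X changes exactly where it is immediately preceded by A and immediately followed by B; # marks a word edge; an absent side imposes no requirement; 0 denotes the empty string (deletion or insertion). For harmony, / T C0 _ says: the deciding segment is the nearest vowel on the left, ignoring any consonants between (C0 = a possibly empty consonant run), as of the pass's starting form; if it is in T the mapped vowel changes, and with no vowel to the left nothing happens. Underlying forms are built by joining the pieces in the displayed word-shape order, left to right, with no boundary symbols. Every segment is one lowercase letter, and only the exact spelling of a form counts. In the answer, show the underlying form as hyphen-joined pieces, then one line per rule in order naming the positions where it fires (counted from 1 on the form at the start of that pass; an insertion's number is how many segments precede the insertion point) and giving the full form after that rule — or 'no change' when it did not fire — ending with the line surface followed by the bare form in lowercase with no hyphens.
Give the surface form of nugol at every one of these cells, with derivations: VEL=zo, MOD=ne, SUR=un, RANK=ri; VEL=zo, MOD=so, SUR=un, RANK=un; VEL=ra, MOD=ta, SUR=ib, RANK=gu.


cell VEL=zo, MOD=ne, SUR=un, RANK=ri:
underlying: gaz-nugol-us-ak-p
1. f -> v, k -> g, p -> b, s -> z, t -> d / V _ V: fires at position(s) 10: gaznugoluzakp
2. e -> o, i -> u / B C0 _: no change
surface: gaznugoluzakp

cell VEL=zo, MOD=so, SUR=un, RANK=un:
underlying: li-nugol-us-ak-tif
1. f -> v, k -> g, p -> b, s -> z, t -> d / V _ V: fires at position(s) 9: linugoluzaktif
2. e -> o, i -> u / B C0 _: fires at position(s) 13: linugoluzaktuf
surface: linugoluzaktuf

cell VEL=ra, MOD=ta, SUR=ib, RANK=gu:
underlying: ap-nugol-san-eb-en
1. f -> v, k -> g, p -> b, s -> z, t -> d / V _ V: no change
2. e -> o, i -> u / B C0 _: fires at position(s) 11: apnugolsanoben
surface: apnugolsanoben


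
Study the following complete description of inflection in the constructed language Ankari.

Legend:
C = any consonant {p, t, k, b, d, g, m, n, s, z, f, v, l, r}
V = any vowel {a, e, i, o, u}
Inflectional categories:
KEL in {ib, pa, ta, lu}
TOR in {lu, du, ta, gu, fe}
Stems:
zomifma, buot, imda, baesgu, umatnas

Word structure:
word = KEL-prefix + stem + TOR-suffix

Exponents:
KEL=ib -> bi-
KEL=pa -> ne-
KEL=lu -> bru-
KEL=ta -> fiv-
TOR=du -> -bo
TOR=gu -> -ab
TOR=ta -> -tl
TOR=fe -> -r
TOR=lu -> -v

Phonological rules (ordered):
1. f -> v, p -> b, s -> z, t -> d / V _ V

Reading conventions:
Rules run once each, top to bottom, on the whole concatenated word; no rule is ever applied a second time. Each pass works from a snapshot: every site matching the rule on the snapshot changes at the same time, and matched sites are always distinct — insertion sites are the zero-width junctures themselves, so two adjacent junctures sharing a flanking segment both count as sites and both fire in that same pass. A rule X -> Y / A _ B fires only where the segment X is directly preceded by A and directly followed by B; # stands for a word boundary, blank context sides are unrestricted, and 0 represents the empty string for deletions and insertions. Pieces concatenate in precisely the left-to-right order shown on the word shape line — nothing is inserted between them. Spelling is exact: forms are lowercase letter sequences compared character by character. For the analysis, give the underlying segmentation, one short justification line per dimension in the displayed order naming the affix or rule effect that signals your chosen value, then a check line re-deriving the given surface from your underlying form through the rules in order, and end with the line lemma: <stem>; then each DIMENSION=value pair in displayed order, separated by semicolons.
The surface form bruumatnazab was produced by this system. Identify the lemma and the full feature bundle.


underlying: bru-umatnas-ab
KEL=lu - signalled by the affix bru-
TOR=gu - signalled by the affix -ab
check: bruumatnasab -> bruumatnazab
lemma: umatnas; KEL=lu; TOR=gu


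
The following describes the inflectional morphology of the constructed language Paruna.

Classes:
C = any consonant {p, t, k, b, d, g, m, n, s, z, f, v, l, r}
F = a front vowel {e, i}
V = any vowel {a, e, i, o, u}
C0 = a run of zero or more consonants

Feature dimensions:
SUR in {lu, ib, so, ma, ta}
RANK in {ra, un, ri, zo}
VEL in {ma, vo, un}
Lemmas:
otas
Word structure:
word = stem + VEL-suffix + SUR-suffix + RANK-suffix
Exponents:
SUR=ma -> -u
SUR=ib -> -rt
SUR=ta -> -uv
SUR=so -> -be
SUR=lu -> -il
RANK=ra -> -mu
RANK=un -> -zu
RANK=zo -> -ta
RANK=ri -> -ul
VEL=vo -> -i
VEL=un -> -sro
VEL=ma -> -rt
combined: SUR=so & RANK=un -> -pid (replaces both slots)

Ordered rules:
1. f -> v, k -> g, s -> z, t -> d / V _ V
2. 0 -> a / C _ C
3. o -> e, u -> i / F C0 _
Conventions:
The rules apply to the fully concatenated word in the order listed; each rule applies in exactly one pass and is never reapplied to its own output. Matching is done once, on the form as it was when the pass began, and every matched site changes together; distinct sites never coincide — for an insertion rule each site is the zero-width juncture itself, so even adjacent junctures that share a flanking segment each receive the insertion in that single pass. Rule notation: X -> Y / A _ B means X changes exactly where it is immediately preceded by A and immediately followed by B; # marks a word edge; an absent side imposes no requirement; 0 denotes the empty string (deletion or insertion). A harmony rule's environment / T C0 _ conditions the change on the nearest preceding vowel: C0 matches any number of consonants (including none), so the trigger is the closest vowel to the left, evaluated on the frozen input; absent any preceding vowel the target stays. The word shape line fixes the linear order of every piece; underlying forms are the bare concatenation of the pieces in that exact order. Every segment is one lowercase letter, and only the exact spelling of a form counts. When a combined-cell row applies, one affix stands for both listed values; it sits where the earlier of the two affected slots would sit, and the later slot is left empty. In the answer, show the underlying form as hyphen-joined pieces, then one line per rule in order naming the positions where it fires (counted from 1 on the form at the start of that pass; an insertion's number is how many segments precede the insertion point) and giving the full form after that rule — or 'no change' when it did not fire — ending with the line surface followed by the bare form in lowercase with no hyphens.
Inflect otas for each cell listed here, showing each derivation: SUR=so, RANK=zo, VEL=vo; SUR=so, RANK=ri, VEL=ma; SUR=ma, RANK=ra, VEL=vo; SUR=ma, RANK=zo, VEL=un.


cell SUR=so, RANK=zo, VEL=vo:
underlying: otas-i-be-ta
1. f -> v, k -> g, s -> z, t -> d / V _ V: fires at position(s) 2, 4, 8: odazibeda
2. 0 -> a / C _ C: no change
3. o -> e, u -> i / F C0 _: no change
surface: odazibeda

cell SUR=so, RANK=ri, VEL=ma:
underlying: otas-rt-be-ul
1. f -> v, k -> g, s -> z, t -> d / V _ V: fires at position(s) 2: odasrtbeul
2. 0 -> a / C _ C: inserts after position(s) 4, 5, 6: odasaratabeul
3. o -> e, u -> i / F C0 _: fires at position(s) 12: odasaratabeil
surface: odasaratabeil

cell SUR=ma, RANK=ra, VEL=vo:
underlying: otas-i-u-mu
1. f -> v, k -> g, s -> z, t -> d / V _ V: fires at position(s) 2, 4: odaziumu
2. 0 -> a / C _ C: no change
3. o -> e, u -> i / F C0 _: fires at position(s) 6: odaziimu
surface: odaziimu

cell SUR=ma, RANK=zo, VEL=un:
underlying: otas-sro-u-ta
1. f -> v, k -> g, s -> z, t -> d / V _ V: fires at position(s) 2, 9: odassrouda
2. 0 -> a / C _ C: inserts after position(s) 4, 5: odasasarouda
3. o -> e, u -> i / F C0 _: no change
surface: odasasarouda


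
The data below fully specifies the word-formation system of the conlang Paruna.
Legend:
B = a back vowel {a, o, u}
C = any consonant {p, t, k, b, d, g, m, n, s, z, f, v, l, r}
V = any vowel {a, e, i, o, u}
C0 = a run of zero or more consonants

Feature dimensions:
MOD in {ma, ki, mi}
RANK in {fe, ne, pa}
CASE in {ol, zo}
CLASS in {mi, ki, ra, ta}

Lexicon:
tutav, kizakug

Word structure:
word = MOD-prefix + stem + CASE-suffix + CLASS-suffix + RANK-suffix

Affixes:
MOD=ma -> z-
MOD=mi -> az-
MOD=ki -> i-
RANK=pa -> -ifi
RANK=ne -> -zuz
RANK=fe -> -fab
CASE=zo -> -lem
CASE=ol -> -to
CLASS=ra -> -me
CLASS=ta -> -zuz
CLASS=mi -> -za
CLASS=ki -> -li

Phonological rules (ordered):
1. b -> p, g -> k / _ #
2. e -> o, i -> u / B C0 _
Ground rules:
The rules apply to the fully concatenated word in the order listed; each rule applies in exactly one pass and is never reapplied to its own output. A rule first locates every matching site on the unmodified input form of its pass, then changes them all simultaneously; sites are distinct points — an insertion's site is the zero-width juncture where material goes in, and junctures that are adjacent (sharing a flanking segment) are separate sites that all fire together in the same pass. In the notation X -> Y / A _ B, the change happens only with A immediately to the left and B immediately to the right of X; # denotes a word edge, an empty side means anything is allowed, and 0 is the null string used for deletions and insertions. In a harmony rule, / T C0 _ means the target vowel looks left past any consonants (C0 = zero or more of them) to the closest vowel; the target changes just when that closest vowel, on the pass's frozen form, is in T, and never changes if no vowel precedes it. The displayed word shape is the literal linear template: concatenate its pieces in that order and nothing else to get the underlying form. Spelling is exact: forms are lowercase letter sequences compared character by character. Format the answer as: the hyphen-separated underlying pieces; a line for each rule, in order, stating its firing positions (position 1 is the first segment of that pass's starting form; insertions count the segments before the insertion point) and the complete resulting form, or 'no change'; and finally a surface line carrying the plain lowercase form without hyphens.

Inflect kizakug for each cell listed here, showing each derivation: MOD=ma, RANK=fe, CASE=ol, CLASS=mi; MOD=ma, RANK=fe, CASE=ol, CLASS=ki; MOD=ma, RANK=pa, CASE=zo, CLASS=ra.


cell MOD=ma, RANK=fe, CASE=ol, CLASS=mi:
underlying: z-kizakug-to-za-fab
1. b -> p, g -> k / _ #: fires at position(s) 15: zkizakugtozafap
2. e -> o, i -> u / B C0 _: no change
surface: zkizakugtozafap

cell MOD=ma, RANK=fe, CASE=ol, CLASS=ki:
underlying: z-kizakug-to-li-fab
1. b -> p, g -> k / _ #: fires at position(s) 15: zkizakugtolifap
2. e -> o, i -> u / B C0 _: fires at position(s) 12: zkizakugtolufap
surface: zkizakugtolufap

cell MOD=ma, RANK=pa, CASE=zo, CLASS=ra:
underlying: z-kizakug-lem-me-ifi
1. b -> p, g -> k / _ #: no change
2. e -> o, i -> u / B C0 _: fires at position(s) 10: zkizakuglommeifi
surface: zkizakuglommeifi
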